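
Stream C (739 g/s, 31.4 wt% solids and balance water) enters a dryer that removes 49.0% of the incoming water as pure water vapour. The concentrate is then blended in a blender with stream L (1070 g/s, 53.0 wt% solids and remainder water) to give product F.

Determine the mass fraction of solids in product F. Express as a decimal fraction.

0.512

Vapour removed = 0.490×0.686×739 = 248.41 g/s; concentrate = 490.59 g/s.
solids reaching the mixer = 232.05 (from concentrate) + 1070×0.530 = 799.15 g/s.
Product flow = 490.59 + 1070 = 1560.6 g/s; solids fraction = 0.512.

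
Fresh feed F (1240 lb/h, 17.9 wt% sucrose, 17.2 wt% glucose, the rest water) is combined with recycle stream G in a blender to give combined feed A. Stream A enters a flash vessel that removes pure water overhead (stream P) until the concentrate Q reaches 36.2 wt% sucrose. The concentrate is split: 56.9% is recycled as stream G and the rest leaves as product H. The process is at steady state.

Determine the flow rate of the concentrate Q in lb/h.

Overall sucrose balance (none leaves overhead): sucrose in fresh feed = sucrose in product, i.e. 1240×0.179 = (1−0.569)·Q·0.362.
Q = 221.96/(0.362×0.431) = 1422.6 lb/h.

1423 lb/h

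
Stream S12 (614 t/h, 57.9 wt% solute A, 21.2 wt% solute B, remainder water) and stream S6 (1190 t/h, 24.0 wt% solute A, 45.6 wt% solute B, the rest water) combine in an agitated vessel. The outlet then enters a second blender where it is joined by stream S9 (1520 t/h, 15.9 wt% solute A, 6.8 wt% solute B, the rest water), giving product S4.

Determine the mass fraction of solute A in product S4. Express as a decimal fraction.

0.266

Overall, product flow = 3324 t/h.
solute A in = 614×0.579 + 1190×0.240 + 1520×0.159 = 882.79 t/h.
solute A fraction in S4 = 0.266.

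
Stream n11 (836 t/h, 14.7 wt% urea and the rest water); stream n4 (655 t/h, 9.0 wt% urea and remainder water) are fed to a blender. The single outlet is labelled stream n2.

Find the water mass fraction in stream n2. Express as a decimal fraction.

Total flow out = 836 + 655 = 1491 t/h.
water in = 836×0.853 + 655×0.910 = 1309.2 t/h.
water mass fraction in n2 = 1309.2/1491 = 0.878.

0.878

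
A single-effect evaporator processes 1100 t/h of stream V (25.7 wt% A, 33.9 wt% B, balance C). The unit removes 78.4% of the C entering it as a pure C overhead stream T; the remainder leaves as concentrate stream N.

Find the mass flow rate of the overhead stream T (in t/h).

348.4 t/h

C entering = 1100×0.404 = 444.4 t/h; overhead removed = 0.784×444.4 = 348.41 t/h.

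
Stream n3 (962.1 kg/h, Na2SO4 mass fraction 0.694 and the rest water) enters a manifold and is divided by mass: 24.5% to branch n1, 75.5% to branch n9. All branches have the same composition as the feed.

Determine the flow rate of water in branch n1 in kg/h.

72.13 kg/h

Branch n1 total = 0.245×962.1 = 235.71 kg/h.
water in n1 = 0.306×235.71 = 72.129 kg/h.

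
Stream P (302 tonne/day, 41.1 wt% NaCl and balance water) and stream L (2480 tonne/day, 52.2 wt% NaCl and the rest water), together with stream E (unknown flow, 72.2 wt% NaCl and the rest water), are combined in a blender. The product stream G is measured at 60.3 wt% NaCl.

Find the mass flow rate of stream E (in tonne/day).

Let E be the unknown flow. Total out = 2782 + E.
NaCl balance: 1418.7 + 0.722·E = 0.603·(2782 + E)
(0.722 − 0.603)·E = 0.603×2782 − 1418.7 = 258.86
E = 258.86 / 0.119 = 2175.3 tonne/day

2175 tonne/day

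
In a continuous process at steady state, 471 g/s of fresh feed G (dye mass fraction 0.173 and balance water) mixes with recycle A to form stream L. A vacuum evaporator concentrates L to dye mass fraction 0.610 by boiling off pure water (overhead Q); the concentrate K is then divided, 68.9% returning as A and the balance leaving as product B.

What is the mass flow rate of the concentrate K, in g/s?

429.5 g/s

Overall dye balance (none leaves overhead): dye in fresh feed = dye in product, i.e. 471×0.173 = (1−0.689)·K·0.610.
K = 81.483/(0.610×0.311) = 429.51 g/s.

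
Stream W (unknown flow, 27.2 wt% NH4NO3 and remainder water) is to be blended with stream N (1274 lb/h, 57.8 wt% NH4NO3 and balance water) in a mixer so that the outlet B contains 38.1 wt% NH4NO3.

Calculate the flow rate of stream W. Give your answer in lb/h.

Let W be the unknown flow. Total out = 1274 + W.
NH4NO3 balance: 736.37 + 0.272·W = 0.381·(1274 + W)
(0.272 − 0.381)·W = 0.381×1274 − 736.37 = -250.98
W = -250.98 / -0.109 = 2302.6 lb/h

2303 lb/h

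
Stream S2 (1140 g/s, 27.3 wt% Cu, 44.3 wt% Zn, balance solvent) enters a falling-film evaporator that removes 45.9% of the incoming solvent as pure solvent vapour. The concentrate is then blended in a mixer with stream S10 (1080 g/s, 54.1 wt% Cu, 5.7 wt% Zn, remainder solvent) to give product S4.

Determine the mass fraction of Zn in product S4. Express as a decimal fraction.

Vapour removed = 0.459×0.284×1140 = 148.61 g/s; concentrate = 991.39 g/s.
Zn reaching the mixer = 505.02 (from concentrate) + 1080×0.057 = 566.58 g/s.
Product flow = 991.39 + 1080 = 2071.4 g/s; Zn fraction = 0.2735.

0.2735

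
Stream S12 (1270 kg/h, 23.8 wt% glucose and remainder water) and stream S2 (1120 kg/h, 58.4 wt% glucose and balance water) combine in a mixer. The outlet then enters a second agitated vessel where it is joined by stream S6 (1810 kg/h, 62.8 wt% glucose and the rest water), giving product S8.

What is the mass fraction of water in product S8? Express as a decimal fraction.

Overall, product flow = 4200 kg/h.
water in = 1270×0.762 + 1120×0.416 + 1810×0.372 = 2107 kg/h.
water fraction in S8 = 0.502.

0.502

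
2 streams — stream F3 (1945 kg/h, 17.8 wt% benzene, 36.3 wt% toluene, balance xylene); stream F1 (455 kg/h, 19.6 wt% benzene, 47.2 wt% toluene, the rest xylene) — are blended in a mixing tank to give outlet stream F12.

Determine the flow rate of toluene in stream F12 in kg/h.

920.8 kg/h

toluene out = toluene in = 1945×0.363 + 455×0.472 = 920.79 kg/h.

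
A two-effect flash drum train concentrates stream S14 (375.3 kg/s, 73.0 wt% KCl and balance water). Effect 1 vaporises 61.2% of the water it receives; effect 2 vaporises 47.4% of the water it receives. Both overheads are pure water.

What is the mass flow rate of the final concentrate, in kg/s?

water in feed = 375.3×0.270 = 101.33 kg/s.
After stage 1: water left = (1−0.612)×101.33 = 39.316; stream total = 313.29 kg/s.
After stage 2: water left = (1−0.474)×39.316 = 20.68; final concentrate = 294.65 kg/s.

294.6 kg/s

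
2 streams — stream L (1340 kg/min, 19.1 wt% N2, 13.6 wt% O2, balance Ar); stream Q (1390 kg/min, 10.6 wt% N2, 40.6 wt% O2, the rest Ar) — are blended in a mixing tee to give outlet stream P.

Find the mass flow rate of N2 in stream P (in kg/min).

N2 out = N2 in = 1340×0.191 + 1390×0.106 = 403.28 kg/min.

403.3 kg/min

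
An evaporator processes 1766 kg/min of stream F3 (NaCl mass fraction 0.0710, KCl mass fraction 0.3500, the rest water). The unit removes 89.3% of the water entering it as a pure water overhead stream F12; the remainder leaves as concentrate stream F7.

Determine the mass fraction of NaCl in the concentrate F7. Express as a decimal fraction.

0.1470

NaCl is not removed: 1766×0.071 = 125.39 kg/min of NaCl enters F7.
water entering = 1766×0.579 = 1022.5 kg/min; overhead removed = 0.893×1022.5 = 913.11 kg/min.
Concentrate = 1766 − 913.11 = 852.89 kg/min.
Mass fraction = 125.39/852.89 = 0.1470.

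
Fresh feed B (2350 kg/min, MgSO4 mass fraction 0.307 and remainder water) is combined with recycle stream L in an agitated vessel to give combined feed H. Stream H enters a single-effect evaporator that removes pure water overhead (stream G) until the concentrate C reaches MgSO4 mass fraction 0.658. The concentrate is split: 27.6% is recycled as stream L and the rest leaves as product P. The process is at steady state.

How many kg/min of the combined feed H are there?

Overall MgSO4 balance (none leaves overhead): MgSO4 in fresh feed = MgSO4 in product, i.e. 2350×0.307 = (1−0.276)·C·0.658.
C = 721.45/(0.658×0.724) = 1514.4 kg/min.
Recycle L = 0.276×1514.4 = 417.98 kg/min.
Combined feed H = 2350 + 417.98 = 2768 kg/min.

2768 kg/min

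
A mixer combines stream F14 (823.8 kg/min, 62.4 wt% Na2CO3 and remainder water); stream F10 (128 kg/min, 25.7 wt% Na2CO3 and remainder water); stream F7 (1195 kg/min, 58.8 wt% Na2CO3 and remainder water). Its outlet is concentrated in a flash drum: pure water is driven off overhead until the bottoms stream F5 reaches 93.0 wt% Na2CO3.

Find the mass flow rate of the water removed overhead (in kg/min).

803.1 kg/min

Na2CO3 entering = 823.8×0.624 + 128×0.257 + 1195×0.588 = 1249.6 kg/min.
All Na2CO3 reports to F5, so F5 = 1249.6/0.930 = 1343.7 kg/min.
Total feed = 2146.8 kg/min; overhead = 2146.8 − 1343.7 = 803.14 kg/min.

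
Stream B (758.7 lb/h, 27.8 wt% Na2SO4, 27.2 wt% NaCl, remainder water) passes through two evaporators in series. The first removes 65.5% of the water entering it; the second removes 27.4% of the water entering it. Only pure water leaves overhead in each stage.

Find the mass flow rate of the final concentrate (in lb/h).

water in feed = 758.7×0.450 = 341.42 lb/h.
After stage 1: water left = (1−0.655)×341.42 = 117.79; stream total = 535.07 lb/h.
After stage 2: water left = (1−0.274)×117.79 = 85.514; final concentrate = 502.8 lb/h.

502.8 lb/h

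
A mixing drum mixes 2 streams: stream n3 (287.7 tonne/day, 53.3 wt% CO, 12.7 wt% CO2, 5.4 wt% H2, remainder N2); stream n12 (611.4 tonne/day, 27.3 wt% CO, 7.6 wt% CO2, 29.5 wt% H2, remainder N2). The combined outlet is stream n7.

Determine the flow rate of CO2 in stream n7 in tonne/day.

83 tonne/day

CO2 out = CO2 in = 287.7×0.127 + 611.4×0.076 = 83.004 tonne/day.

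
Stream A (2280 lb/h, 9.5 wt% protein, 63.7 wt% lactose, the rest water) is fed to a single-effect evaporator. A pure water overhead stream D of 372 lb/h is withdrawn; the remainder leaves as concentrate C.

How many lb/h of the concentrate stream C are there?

1908 lb/h

Concentrate = 2280 − 372 = 1908 lb/h.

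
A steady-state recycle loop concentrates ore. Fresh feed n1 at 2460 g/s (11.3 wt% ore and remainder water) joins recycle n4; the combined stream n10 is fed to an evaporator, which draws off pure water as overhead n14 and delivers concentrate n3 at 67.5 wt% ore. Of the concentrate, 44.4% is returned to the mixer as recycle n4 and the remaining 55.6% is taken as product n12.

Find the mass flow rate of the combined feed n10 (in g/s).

Overall ore balance (none leaves overhead): ore in fresh feed = ore in product, i.e. 2460×0.113 = (1−0.444)·n3·0.675.
n3 = 277.98/(0.675×0.556) = 740.69 g/s.
Recycle n4 = 0.444×740.69 = 328.87 g/s.
Combined feed n10 = 2460 + 328.87 = 2788.9 g/s.

2789 g/s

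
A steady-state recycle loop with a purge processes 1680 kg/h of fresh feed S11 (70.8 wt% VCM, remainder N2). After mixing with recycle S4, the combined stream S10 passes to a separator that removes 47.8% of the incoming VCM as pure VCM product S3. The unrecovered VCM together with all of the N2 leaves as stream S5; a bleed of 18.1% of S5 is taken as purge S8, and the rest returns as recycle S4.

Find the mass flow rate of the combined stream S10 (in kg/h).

N2 enters only via S11 and leaves only via the purge: 1680×0.292 = 0.181×(N2 in S5), and the separator passes all N2, so N2 in S10 = N2 in S5 = 2710.3 kg/h.
VCM in S10: m_A = 1680×0.708 + (1−0.181)·(1−0.478)·m_A, so m_A = 1189.4/0.5725 = 2077.7 kg/h.
S10 = 2077.7 + 2710.3 = 4788 kg/h.

4788 kg/h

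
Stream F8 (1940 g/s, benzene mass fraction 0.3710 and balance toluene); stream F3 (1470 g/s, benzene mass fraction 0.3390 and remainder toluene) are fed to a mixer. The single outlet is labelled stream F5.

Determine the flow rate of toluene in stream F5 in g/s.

2192 g/s

toluene out = toluene in = 1940×0.629 + 1470×0.661 = 2191.9 g/s.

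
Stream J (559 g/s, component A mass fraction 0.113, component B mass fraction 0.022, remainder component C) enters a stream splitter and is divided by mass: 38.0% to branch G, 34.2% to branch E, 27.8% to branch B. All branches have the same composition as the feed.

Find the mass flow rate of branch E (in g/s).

191.2 g/s

Branch E flow = 0.342×559 = 191.18 g/s.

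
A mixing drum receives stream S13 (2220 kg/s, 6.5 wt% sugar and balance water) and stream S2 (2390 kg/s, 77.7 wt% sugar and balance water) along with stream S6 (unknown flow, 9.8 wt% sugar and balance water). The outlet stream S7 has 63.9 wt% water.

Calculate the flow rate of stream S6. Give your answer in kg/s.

1282 kg/s

Let S6 be the unknown flow. Total out = 4610 + S6.
water balance: 2608.7 + 0.902·S6 = 0.639·(4610 + S6)
(0.902 − 0.639)·S6 = 0.639×4610 − 2608.7 = 337.12
S6 = 337.12 / 0.263 = 1281.8 kg/s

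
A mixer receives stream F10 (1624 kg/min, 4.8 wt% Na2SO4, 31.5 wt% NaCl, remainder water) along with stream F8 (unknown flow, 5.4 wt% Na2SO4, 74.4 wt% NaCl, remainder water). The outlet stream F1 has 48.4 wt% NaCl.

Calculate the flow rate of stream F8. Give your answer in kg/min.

1056 kg/min

Let F8 be the unknown flow. Total out = 1624 + F8.
NaCl balance: 511.56 + 0.744·F8 = 0.484·(1624 + F8)
(0.744 − 0.484)·F8 = 0.484×1624 − 511.56 = 274.46
F8 = 274.46 / 0.260 = 1055.6 kg/min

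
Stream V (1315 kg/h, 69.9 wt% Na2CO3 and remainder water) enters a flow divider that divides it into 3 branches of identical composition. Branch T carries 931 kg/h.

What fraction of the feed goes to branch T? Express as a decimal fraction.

0.708

Fraction to T = 931/1315 = 0.7080.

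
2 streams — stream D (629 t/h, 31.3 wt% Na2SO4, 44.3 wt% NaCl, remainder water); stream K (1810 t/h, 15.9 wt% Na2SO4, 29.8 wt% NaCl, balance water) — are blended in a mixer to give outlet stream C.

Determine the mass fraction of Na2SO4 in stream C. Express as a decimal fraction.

Total flow out = 629 + 1810 = 2439 t/h.
Na2SO4 in = 629×0.313 + 1810×0.159 = 484.67 t/h.
Na2SO4 mass fraction in C = 484.67/2439 = 0.199.

0.199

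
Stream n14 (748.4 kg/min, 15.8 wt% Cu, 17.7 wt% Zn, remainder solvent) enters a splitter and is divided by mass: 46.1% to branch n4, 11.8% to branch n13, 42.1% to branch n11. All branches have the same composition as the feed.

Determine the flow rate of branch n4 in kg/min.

345 kg/min

Branch n4 flow = 0.461×748.4 = 345.01 kg/min.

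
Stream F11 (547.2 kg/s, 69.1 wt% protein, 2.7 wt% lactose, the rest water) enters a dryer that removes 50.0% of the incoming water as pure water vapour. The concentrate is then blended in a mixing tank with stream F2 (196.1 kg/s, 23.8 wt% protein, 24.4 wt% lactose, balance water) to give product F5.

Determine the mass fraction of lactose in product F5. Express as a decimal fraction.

Vapour removed = 0.500×0.282×547.2 = 77.155 kg/s; concentrate = 470.04 kg/s.
lactose reaching the mixer = 14.774 (from concentrate) + 196.1×0.244 = 62.623 kg/s.
Product flow = 470.04 + 196.1 = 666.14 kg/s; lactose fraction = 0.094.

0.094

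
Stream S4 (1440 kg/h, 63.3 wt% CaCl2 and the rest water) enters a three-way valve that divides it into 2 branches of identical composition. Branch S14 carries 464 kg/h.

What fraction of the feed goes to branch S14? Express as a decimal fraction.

0.322

Fraction to S14 = 464/1440 = 0.3222.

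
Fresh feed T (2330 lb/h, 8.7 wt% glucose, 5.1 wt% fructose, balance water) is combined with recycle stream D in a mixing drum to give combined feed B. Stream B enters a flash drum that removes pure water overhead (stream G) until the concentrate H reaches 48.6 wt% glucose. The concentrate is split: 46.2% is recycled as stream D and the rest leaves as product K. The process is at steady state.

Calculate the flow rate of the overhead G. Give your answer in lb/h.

1913 lb/h

Overall glucose balance (none leaves overhead): glucose in fresh feed = glucose in product, i.e. 2330×0.087 = (1−0.462)·H·0.486.
H = 202.71/(0.486×0.538) = 775.28 lb/h.
Recycle D = 0.462×775.28 = 358.18 lb/h.
Combined feed B = 2330 + 358.18 = 2688.2 lb/h.
Overhead G = B − H = 2688.2 − 775.28 = 1912.9 lb/h.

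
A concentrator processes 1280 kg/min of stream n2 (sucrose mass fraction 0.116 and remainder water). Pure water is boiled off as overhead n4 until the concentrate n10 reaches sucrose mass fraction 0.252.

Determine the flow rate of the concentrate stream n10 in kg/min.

589.2 kg/min

sucrose is conserved: 1280×0.116 = 148.48 kg/min all reports to the concentrate.
Concentrate = 148.48/(target fraction) = 589.21 kg/min.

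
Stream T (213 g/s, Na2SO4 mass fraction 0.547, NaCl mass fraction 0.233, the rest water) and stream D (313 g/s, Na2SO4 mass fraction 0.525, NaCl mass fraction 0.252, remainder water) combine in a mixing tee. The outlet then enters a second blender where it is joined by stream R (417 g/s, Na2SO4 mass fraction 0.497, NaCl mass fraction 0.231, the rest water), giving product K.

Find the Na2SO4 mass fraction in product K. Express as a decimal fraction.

Overall, product flow = 943 g/s.
Na2SO4 in = 213×0.547 + 313×0.525 + 417×0.497 = 488.09 g/s.
Na2SO4 fraction in K = 0.518.

0.518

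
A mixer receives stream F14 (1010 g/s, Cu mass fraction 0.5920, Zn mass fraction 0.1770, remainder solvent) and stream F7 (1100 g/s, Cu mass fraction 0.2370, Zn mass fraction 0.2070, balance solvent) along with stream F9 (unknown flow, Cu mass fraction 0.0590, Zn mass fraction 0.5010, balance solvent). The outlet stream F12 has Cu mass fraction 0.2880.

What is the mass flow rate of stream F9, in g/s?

1096 g/s

Let F9 be the unknown flow. Total out = 2110 + F9.
Cu balance: 858.62 + 0.059·F9 = 0.288·(2110 + F9)
(0.059 − 0.288)·F9 = 0.288×2110 − 858.62 = -250.94
F9 = -250.94 / -0.229 = 1095.8 g/s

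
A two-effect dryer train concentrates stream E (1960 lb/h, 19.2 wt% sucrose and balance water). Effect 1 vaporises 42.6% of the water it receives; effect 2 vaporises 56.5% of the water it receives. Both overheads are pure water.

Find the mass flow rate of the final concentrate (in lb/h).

water in feed = 1960×0.808 = 1583.7 lb/h.
After stage 1: water left = (1−0.426)×1583.7 = 909.03; stream total = 1285.4 lb/h.
After stage 2: water left = (1−0.565)×909.03 = 395.43; final concentrate = 771.75 lb/h.

771.7 lb/h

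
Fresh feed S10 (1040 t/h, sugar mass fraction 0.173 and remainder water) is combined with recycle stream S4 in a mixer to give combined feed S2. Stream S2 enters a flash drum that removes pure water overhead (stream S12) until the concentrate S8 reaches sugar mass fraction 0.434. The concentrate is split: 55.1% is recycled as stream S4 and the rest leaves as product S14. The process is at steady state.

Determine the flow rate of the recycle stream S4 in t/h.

508.7 t/h

Overall sugar balance (none leaves overhead): sugar in fresh feed = sugar in product, i.e. 1040×0.173 = (1−0.551)·S8·0.434.
S8 = 179.92/(0.434×0.449) = 923.3 t/h.
Recycle S4 = 0.551×923.3 = 508.74 t/h.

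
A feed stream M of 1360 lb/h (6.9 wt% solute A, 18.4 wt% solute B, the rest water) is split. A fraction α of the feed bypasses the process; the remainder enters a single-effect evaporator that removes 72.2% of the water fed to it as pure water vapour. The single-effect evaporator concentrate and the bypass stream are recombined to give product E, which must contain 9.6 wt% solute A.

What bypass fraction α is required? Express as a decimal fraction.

All 1360×0.069 = 93.84 lb/h of solute A reaches E, so E = 93.84/0.096 = 977.5 lb/h and vapour = 382.5 lb/h.
The evaporator receives (1−α)·1360 of feed at 0.747 water and removes 0.722 of that water:
0.722×0.747×(1−α)×1360 = 382.5
(1−α) = 382.5/733.49 = 0.5215;  α = 0.4785.

0.479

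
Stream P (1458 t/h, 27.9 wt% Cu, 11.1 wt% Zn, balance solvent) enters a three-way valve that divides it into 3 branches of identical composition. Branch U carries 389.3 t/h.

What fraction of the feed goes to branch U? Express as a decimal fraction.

Fraction to U = 389.3/1458 = 0.2670.

0.267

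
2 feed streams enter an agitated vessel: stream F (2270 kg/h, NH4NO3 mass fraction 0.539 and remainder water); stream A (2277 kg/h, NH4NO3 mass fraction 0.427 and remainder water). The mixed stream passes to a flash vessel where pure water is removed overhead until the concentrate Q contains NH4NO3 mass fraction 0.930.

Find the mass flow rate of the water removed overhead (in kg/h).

2186 kg/h

NH4NO3 entering = 2270×0.539 + 2277×0.427 = 2195.8 kg/h.
All NH4NO3 reports to Q, so Q = 2195.8/0.930 = 2361.1 kg/h.
Total feed = 4547 kg/h; overhead = 4547 − 2361.1 = 2185.9 kg/h.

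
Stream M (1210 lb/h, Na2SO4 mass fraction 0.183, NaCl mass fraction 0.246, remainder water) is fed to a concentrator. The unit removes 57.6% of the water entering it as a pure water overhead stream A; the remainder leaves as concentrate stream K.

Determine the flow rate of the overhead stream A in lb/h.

398 lb/h

water entering = 1210×0.571 = 690.91 lb/h; overhead removed = 0.576×690.91 = 397.96 lb/h.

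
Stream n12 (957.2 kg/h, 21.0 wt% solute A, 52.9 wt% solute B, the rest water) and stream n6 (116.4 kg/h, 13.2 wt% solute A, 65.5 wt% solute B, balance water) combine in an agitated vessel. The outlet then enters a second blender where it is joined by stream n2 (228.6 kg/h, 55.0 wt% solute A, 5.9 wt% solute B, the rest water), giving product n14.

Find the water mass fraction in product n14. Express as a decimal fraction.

Overall, product flow = 1302.2 kg/h.
water in = 957.2×0.261 + 116.4×0.213 + 228.6×0.391 = 364 kg/h.
water fraction in n14 = 0.2795.

0.2795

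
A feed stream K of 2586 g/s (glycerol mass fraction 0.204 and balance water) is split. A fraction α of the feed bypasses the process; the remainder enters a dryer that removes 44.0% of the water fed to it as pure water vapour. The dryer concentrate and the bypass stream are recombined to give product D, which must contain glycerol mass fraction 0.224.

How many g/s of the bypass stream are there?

All 2586×0.204 = 527.54 g/s of glycerol reaches D, so D = 527.54/0.224 = 2355.1 g/s and vapour = 230.89 g/s.
The evaporator receives (1−α)·2586 of feed at 0.796 water and removes 0.440 of that water:
0.440×0.796×(1−α)×2586 = 230.89
(1−α) = 230.89/905.72 = 0.2549;  α = 0.7451.
Bypass flow = 0.7451×2586 = 1926.8 g/s.

1927 g/s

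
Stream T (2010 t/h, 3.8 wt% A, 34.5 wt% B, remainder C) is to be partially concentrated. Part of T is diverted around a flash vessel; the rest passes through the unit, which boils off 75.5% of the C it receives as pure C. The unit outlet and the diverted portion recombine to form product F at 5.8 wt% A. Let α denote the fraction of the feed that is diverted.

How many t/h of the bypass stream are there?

All 2010×0.038 = 76.38 t/h of A reaches F, so F = 76.38/0.058 = 1316.9 t/h and vapour = 693.1 t/h.
The evaporator receives (1−α)·2010 of feed at 0.617 C and removes 0.755 of that C:
0.755×0.617×(1−α)×2010 = 693.1
(1−α) = 693.1/936.33 = 0.7402;  α = 0.2598.
Bypass flow = 0.2598×2010 = 522.13 t/h.

522.1 t/h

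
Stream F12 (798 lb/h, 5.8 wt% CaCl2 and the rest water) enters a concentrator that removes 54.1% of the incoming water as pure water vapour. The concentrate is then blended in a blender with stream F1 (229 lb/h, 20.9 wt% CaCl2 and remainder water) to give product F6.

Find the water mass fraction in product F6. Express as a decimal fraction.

0.8482

Vapour removed = 0.541×0.942×798 = 406.68 lb/h; concentrate = 391.32 lb/h.
water reaching the mixer = 345.04 (from concentrate) + 229×0.791 = 526.18 lb/h.
Product flow = 391.32 + 229 = 620.32 lb/h; water fraction = 0.8482.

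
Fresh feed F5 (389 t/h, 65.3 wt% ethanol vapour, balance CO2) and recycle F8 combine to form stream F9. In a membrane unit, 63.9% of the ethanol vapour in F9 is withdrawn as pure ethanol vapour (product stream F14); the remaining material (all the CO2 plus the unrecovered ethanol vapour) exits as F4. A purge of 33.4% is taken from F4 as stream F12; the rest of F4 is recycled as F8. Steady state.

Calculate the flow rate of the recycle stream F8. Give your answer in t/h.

349.6 t/h

CO2 enters only via F5 and leaves only via the purge: 389×0.347 = 0.334×(CO2 in F4), and the membrane unit passes all CO2, so CO2 in F9 = CO2 in F4 = 404.14 t/h.
ethanol vapour in F9: m_A = 389×0.653 + (1−0.334)·(1−0.639)·m_A, so m_A = 254.02/0.7596 = 334.42 t/h.
F4 = (1−0.639)×334.42 + 404.14 = 524.87 t/h.
Recycle F8 = (1−0.334)×524.87 = 349.56 t/h.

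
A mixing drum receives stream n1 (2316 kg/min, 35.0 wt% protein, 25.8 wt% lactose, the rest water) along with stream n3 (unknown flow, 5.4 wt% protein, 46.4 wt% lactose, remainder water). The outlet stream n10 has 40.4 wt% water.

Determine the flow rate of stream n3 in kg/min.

Let n3 be the unknown flow. Total out = 2316 + n3.
water balance: 907.87 + 0.482·n3 = 0.404·(2316 + n3)
(0.482 − 0.404)·n3 = 0.404×2316 − 907.87 = 27.792
n3 = 27.792 / 0.078 = 356.31 kg/min

356.3 kg/min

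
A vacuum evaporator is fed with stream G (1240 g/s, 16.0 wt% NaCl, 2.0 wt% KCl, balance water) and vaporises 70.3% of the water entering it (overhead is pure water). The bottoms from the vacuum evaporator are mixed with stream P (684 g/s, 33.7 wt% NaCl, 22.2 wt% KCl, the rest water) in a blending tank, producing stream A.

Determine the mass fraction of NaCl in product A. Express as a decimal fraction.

0.355

Vapour removed = 0.703×0.820×1240 = 714.81 g/s; concentrate = 525.19 g/s.
NaCl reaching the mixer = 198.4 (from concentrate) + 684×0.337 = 428.91 g/s.
Product flow = 525.19 + 684 = 1209.2 g/s; NaCl fraction = 0.355.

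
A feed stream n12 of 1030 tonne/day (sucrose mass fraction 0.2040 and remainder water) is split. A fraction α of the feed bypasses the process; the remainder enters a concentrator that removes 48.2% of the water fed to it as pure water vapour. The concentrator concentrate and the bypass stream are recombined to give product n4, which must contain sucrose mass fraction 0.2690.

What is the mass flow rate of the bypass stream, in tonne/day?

381.3 tonne/day

All 1030×0.204 = 210.12 tonne/day of sucrose reaches n4, so n4 = 210.12/0.269 = 781.12 tonne/day and vapour = 248.88 tonne/day.
The evaporator receives (1−α)·1030 of feed at 0.796 water and removes 0.482 of that water:
0.482×0.796×(1−α)×1030 = 248.88
(1−α) = 248.88/395.18 = 0.6298;  α = 0.3702.
Bypass flow = 0.3702×1030 = 381.31 tonne/day.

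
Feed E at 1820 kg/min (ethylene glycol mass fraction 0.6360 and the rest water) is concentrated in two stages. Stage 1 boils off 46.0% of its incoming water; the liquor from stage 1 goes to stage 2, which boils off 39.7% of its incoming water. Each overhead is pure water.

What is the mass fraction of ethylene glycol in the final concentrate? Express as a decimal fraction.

water in feed = 1820×0.364 = 662.48 kg/min.
After stage 1: water left = (1−0.460)×662.48 = 357.74; stream total = 1515.3 kg/min.
After stage 2: water left = (1−0.397)×357.74 = 215.72; final concentrate = 1373.2 kg/min.
ethylene glycol fraction = 1157.5/1373.2 = 0.8429.

0.8429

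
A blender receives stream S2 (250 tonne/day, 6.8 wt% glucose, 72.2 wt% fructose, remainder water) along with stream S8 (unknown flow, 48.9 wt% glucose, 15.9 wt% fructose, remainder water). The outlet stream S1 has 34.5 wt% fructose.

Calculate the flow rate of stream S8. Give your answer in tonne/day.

506.7 tonne/day

Let S8 be the unknown flow. Total out = 250 + S8.
fructose balance: 180.5 + 0.159·S8 = 0.345·(250 + S8)
(0.159 − 0.345)·S8 = 0.345×250 − 180.5 = -94.25
S8 = -94.25 / -0.186 = 506.72 tonne/day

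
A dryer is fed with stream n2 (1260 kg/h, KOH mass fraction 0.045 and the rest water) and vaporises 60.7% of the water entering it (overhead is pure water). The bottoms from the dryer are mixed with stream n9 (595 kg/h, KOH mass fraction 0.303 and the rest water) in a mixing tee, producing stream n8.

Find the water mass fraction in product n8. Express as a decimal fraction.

Vapour removed = 0.607×0.955×1260 = 730.4 kg/h; concentrate = 529.6 kg/h.
water reaching the mixer = 472.9 (from concentrate) + 595×0.697 = 887.61 kg/h.
Product flow = 529.6 + 595 = 1124.6 kg/h; water fraction = 0.789.

0.789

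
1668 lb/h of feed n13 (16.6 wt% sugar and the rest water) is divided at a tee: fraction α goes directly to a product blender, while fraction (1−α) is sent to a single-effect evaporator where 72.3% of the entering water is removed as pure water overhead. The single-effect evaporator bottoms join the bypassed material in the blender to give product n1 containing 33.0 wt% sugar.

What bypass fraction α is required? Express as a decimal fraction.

0.176

All 1668×0.166 = 276.89 lb/h of sugar reaches n1, so n1 = 276.89/0.330 = 839.05 lb/h and vapour = 828.95 lb/h.
The evaporator receives (1−α)·1668 of feed at 0.834 water and removes 0.723 of that water:
0.723×0.834×(1−α)×1668 = 828.95
(1−α) = 828.95/1005.8 = 0.8242;  α = 0.1758.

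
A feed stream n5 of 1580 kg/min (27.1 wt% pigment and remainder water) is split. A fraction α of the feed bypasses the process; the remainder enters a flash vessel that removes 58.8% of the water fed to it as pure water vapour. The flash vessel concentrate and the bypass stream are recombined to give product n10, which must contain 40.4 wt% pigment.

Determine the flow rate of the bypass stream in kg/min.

366.5 kg/min

All 1580×0.271 = 428.18 kg/min of pigment reaches n10, so n10 = 428.18/0.404 = 1059.9 kg/min and vapour = 520.15 kg/min.
The evaporator receives (1−α)·1580 of feed at 0.729 water and removes 0.588 of that water:
0.588×0.729×(1−α)×1580 = 520.15
(1−α) = 520.15/677.27 = 0.7680;  α = 0.2320.
Bypass flow = 0.2320×1580 = 366.55 kg/min.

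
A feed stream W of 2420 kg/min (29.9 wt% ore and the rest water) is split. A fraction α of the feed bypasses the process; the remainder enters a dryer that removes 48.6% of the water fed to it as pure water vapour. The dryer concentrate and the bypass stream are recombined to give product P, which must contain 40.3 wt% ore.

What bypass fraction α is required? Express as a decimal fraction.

All 2420×0.299 = 723.58 kg/min of ore reaches P, so P = 723.58/0.403 = 1795.5 kg/min and vapour = 624.52 kg/min.
The evaporator receives (1−α)·2420 of feed at 0.701 water and removes 0.486 of that water:
0.486×0.701×(1−α)×2420 = 624.52
(1−α) = 624.52/824.46 = 0.7575;  α = 0.2425.

0.243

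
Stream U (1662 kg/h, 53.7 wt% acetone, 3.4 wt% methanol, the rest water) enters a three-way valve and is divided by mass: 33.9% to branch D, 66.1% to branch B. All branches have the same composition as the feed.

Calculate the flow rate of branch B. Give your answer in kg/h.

1099 kg/h

Branch B flow = 0.661×1662 = 1098.6 kg/h.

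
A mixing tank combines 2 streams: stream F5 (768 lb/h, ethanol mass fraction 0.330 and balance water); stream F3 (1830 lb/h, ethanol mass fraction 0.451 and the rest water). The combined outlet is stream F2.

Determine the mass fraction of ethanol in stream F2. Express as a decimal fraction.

Total flow out = 768 + 1830 = 2598 lb/h.
ethanol in = 768×0.330 + 1830×0.451 = 1078.8 lb/h.
ethanol mass fraction in F2 = 1078.8/2598 = 0.415.

0.415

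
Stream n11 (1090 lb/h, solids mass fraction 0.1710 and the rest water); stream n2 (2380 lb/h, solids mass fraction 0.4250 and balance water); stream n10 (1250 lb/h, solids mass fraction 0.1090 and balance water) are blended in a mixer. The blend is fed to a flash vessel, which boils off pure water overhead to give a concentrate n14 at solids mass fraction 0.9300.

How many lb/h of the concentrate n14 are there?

1435 lb/h

solids entering = 1090×0.171 + 2380×0.425 + 1250×0.109 = 1334.1 lb/h.
All solids reports to n14, so n14 = 1334.1/0.930 = 1434.6 lb/h.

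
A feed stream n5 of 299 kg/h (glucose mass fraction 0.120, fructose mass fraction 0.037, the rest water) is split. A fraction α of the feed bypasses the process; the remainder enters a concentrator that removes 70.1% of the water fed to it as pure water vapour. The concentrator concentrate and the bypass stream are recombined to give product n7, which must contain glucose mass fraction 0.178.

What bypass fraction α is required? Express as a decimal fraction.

All 299×0.120 = 35.88 kg/h of glucose reaches n7, so n7 = 35.88/0.178 = 201.57 kg/h and vapour = 97.427 kg/h.
The evaporator receives (1−α)·299 of feed at 0.843 water and removes 0.701 of that water:
0.701×0.843×(1−α)×299 = 97.427
(1−α) = 97.427/176.69 = 0.5514;  α = 0.4486.

0.449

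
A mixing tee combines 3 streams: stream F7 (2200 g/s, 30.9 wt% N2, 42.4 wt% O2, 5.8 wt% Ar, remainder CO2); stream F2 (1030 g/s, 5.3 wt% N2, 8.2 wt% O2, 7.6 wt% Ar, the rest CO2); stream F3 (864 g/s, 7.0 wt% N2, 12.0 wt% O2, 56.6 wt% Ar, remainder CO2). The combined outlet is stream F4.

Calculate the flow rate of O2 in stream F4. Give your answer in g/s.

O2 out = O2 in = 2200×0.424 + 1030×0.082 + 864×0.120 = 1120.9 g/s.

1121 g/s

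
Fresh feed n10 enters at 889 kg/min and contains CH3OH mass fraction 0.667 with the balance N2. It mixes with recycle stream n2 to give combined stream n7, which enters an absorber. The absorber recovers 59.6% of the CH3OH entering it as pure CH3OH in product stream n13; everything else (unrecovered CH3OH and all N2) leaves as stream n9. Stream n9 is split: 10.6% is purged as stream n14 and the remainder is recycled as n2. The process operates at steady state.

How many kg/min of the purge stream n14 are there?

335.8 kg/min

N2 enters only via n10 and leaves only via the purge: 889×0.333 = 0.106×(N2 in n9), and the absorber passes all N2, so N2 in n7 = N2 in n9 = 2792.8 kg/min.
CH3OH in n7: m_A = 889×0.667 + (1−0.106)·(1−0.596)·m_A, so m_A = 592.96/0.6388 = 928.21 kg/min.
n9 = (1−0.596)×928.21 + 2792.8 = 3167.8 kg/min.
Purge n14 = 0.106×3167.8 = 335.79 kg/min.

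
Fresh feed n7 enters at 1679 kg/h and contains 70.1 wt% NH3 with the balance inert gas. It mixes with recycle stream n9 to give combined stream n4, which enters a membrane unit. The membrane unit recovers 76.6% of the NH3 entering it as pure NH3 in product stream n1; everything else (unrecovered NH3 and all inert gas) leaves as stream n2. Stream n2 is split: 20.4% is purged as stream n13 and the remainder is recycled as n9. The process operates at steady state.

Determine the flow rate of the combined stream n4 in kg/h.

3907 kg/h

inert gas enters only via n7 and leaves only via the purge: 1679×0.299 = 0.204×(inert gas in n2), and the membrane unit passes all inert gas, so inert gas in n4 = inert gas in n2 = 2460.9 kg/h.
NH3 in n4: m_A = 1679×0.701 + (1−0.204)·(1−0.766)·m_A, so m_A = 1177/0.8137 = 1446.4 kg/h.
n4 = 1446.4 + 2460.9 = 3907.3 kg/h.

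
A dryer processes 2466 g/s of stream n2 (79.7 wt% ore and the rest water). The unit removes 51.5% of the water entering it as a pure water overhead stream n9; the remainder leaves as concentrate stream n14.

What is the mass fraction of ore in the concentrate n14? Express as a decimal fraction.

0.890

ore is not removed: 2466×0.797 = 1965.4 g/s of ore enters n14.
water entering = 2466×0.203 = 500.6 g/s; overhead removed = 0.515×500.6 = 257.81 g/s.
Concentrate = 2466 − 257.81 = 2208.2 g/s.
Mass fraction = 1965.4/2208.2 = 0.890.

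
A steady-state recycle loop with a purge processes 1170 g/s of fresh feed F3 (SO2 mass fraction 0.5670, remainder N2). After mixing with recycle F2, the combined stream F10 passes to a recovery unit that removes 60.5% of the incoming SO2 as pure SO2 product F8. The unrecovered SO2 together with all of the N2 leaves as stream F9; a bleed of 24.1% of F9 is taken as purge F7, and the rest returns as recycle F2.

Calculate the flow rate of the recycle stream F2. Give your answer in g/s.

1880 g/s

N2 enters only via F3 and leaves only via the purge: 1170×0.433 = 0.241×(N2 in F9), and the recovery unit passes all N2, so N2 in F10 = N2 in F9 = 2102.1 g/s.
SO2 in F10: m_A = 1170×0.567 + (1−0.241)·(1−0.605)·m_A, so m_A = 663.39/0.7002 = 947.44 g/s.
F9 = (1−0.605)×947.44 + 2102.1 = 2476.4 g/s.
Recycle F2 = (1−0.241)×2476.4 = 1879.6 g/s.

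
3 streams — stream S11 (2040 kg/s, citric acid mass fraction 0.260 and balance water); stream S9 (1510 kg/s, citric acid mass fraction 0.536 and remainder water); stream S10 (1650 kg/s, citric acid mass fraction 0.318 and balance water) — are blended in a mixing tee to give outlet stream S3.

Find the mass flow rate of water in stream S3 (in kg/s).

water out = water in = 2040×0.740 + 1510×0.464 + 1650×0.682 = 3335.5 kg/s.

3336 kg/s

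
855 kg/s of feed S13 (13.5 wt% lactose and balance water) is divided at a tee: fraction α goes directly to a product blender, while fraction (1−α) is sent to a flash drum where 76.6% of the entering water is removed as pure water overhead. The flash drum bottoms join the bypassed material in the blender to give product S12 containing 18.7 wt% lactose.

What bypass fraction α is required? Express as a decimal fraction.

0.580

All 855×0.135 = 115.43 kg/s of lactose reaches S12, so S12 = 115.43/0.187 = 617.25 kg/s and vapour = 237.75 kg/s.
The evaporator receives (1−α)·855 of feed at 0.865 water and removes 0.766 of that water:
0.766×0.865×(1−α)×855 = 237.75
(1−α) = 237.75/566.51 = 0.4197;  α = 0.5803.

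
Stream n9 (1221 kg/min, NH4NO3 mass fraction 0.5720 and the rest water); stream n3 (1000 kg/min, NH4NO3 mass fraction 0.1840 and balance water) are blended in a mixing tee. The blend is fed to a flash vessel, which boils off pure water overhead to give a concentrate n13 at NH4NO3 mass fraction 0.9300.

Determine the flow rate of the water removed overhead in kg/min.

1272 kg/min

NH4NO3 entering = 1221×0.572 + 1000×0.184 = 882.41 kg/min.
All NH4NO3 reports to n13, so n13 = 882.41/0.930 = 948.83 kg/min.
Total feed = 2221 kg/min; overhead = 2221 − 948.83 = 1272.2 kg/min.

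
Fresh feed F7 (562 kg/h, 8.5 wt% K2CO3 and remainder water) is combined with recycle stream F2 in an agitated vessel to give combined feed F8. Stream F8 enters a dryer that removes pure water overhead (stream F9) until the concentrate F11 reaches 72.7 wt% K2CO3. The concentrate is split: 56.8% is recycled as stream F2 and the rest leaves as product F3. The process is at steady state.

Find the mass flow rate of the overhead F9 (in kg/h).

496.3 kg/h

Overall K2CO3 balance (none leaves overhead): K2CO3 in fresh feed = K2CO3 in product, i.e. 562×0.085 = (1−0.568)·F11·0.727.
F11 = 47.77/(0.727×0.432) = 152.1 kg/h.
Recycle F2 = 0.568×152.1 = 86.394 kg/h.
Combined feed F8 = 562 + 86.394 = 648.39 kg/h.
Overhead F9 = F8 − F11 = 648.39 − 152.1 = 496.29 kg/h.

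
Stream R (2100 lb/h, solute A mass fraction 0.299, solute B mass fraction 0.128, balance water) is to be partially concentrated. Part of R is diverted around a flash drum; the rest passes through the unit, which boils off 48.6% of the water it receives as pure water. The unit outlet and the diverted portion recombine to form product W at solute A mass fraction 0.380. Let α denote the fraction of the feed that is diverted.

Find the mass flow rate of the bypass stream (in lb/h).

All 2100×0.299 = 627.9 lb/h of solute A reaches W, so W = 627.9/0.380 = 1652.4 lb/h and vapour = 447.63 lb/h.
The evaporator receives (1−α)·2100 of feed at 0.573 water and removes 0.486 of that water:
0.486×0.573×(1−α)×2100 = 447.63
(1−α) = 447.63/584.8 = 0.7654;  α = 0.2346.
Bypass flow = 0.2346×2100 = 492.58 lb/h.

492.6 lb/h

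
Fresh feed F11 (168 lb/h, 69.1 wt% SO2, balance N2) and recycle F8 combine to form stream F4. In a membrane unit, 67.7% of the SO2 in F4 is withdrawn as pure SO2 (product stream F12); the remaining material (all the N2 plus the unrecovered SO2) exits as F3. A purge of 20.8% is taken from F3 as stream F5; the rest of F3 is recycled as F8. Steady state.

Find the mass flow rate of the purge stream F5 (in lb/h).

N2 enters only via F11 and leaves only via the purge: 168×0.309 = 0.208×(N2 in F3), and the membrane unit passes all N2, so N2 in F4 = N2 in F3 = 249.58 lb/h.
SO2 in F4: m_A = 168×0.691 + (1−0.208)·(1−0.677)·m_A, so m_A = 116.09/0.7442 = 155.99 lb/h.
F3 = (1−0.677)×155.99 + 249.58 = 299.96 lb/h.
Purge F5 = 0.208×299.96 = 62.392 lb/h.

62.39 lb/h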